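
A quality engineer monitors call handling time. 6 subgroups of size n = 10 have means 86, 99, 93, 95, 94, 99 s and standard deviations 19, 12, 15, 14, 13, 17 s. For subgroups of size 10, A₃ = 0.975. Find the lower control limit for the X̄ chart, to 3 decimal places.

79.708

X̄̄ = (86 + 99 + 93 + 95 + 94 + 99) / 6 = 94.3333
s̄ = (19 + 12 + 15 + 14 + 13 + 17) / 6 = 15.0000
LCL = X̄̄ − A₃·s̄ = 94.3333 − 0.975 × 15.0000 = 79.7083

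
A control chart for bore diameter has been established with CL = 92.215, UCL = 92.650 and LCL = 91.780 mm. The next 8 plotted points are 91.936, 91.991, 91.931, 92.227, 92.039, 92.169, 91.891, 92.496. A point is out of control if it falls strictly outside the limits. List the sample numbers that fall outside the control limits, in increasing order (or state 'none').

none

All 8 points lie within [91.780, 92.650].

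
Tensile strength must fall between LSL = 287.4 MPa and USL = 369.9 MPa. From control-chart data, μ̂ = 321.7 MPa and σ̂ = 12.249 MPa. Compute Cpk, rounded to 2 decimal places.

0.93

Cpu = (USL − μ̂) / (3σ̂) = (369.9 − 321.7) / (3 × 12.249) = 1.3117; Cpl = (μ̂ − LSL) / (3σ̂) = (321.7 − 287.4) / (3 × 12.249) = 0.9334; Cpk = min(Cpu, Cpl) = 0.9334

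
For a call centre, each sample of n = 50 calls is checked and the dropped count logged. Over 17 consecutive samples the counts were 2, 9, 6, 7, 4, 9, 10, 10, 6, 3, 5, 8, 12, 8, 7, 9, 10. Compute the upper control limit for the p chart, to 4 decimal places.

0.2973

p̄ = Σdᵢ / (k·n) = 125 / (17 × 50) = 0.14706
UCL = p̄ + 3·√(p̄(1−p̄)/n) = 0.14706 + 3 × √(0.14706×0.85294/50) = 0.14706 + 3 × 0.05009 = 0.29732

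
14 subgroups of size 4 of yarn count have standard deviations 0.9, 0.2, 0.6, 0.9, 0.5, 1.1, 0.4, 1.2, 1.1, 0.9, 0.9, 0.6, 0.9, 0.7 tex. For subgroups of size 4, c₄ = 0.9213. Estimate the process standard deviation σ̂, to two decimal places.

s̄ = (0.9 + 0.2 + 0.6 + 0.9 + 0.5 + 1.1 + 0.4 + 1.2 + 1.1 + 0.9 + 0.9 + 0.6 + 0.9 + 0.7) / 14 = 0.7786
σ̂ = s̄ / c₄ = 0.7786 / 0.9213 = 0.8451

0.85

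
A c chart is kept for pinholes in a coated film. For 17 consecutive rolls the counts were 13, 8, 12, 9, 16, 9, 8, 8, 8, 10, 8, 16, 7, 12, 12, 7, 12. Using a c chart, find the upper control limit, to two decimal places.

c̄ = (13 + 8 + 12 + 9 + 16 + 9 + 8 + 8 + 8 + 10 + 8 + 16 + 7 + 12 + 12 + 7 + 12) / 17 = 175 / 17 = 10.2941
UCL = c̄ + 3√c̄ = 10.2941 + 3 × √10.2941 = 10.2941 + 3 × 3.2084 = 19.9195

19.92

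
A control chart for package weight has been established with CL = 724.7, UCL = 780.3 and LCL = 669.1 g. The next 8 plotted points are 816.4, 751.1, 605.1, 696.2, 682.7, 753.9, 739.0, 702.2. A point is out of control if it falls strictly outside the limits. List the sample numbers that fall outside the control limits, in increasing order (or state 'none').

Compare each point to [669.1, 780.3]: sample 1 = 816.4 > UCL; sample 3 = 605.1 < LCL.

1, 3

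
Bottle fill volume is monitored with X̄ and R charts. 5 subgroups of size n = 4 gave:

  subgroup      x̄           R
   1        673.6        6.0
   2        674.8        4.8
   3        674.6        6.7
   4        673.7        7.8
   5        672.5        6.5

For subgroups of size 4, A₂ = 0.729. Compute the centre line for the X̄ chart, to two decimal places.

673.84

X̄̄ = (673.6 + 674.8 + 674.6 + 673.7 + 672.5) / 5 = 3369.2000 / 5 = 673.8400
CL = X̄̄ = 673.8400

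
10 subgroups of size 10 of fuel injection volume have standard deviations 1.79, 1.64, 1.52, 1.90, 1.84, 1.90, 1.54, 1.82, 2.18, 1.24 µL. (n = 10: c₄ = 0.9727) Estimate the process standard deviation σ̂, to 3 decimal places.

s̄ = (1.79 + 1.64 + 1.52 + 1.90 + 1.84 + 1.90 + 1.54 + 1.82 + 2.18 + 1.24) / 10 = 1.7370
σ̂ = s̄ / c₄ = 1.7370 / 0.9727 = 1.7858

1.786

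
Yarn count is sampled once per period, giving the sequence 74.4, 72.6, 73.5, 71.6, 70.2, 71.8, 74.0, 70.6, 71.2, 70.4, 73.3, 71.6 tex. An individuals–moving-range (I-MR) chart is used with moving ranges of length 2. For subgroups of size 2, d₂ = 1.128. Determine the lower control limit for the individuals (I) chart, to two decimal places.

X̄ = (74.4 + 72.6 + 73.5 + 71.6 + 70.2 + 71.8 + 74.0 + 70.6 + 71.2 + 70.4 + 73.3 + 71.6) / 12 = 72.1000
Moving ranges: 1.8, 0.9, 1.9, 1.4, 1.6, 2.2, 3.4, 0.6, 0.8, 2.9, 1.7; M̄R̄ = 19.2000 / 11 = 1.7455
LCL = X̄ − 3·M̄R̄/d₂ = 72.1000 − 3 × 1.7455 / 1.128 = 67.4578

67.46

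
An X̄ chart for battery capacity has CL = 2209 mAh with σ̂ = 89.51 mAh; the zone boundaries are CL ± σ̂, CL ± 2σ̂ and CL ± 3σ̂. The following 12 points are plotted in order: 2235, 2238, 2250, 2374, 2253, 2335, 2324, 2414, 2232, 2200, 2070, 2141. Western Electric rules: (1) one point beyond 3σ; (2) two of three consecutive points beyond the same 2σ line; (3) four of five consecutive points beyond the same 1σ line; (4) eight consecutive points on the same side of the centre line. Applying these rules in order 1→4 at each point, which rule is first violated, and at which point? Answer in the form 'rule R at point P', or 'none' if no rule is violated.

rule 3 at point 8

Zone of each point (C = within 1σ̂, B = 1σ̂–2σ̂, A = 2σ̂–3σ̂, * = beyond 3σ̂; sign = side of CL): 1:+C, 2:+C, 3:+C, 4:+B, 5:+C, 6:+B, 7:+B, 8:+A, 9:+C, 10:-C, 11:-B, 12:-C
Rule 3 (four of five consecutive points beyond the same 1σ limit) is satisfied at point 8.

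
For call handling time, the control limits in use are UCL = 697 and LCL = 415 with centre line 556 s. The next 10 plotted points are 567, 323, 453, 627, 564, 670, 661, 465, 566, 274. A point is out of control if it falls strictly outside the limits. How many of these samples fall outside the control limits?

2

Compare each point to [415, 697]: sample 2 = 323 < LCL; sample 10 = 274 < LCL.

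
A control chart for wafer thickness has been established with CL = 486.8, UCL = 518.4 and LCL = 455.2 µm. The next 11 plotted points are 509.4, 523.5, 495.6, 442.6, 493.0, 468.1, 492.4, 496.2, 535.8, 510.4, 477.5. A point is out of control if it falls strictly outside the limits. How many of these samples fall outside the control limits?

Compare each point to [455.2, 518.4]: sample 2 = 523.5 > UCL; sample 4 = 442.6 < LCL; sample 9 = 535.8 > UCL.

3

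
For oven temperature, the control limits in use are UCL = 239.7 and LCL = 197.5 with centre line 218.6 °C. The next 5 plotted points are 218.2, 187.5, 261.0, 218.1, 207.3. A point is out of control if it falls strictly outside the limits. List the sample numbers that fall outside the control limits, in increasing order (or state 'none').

Compare each point to [197.5, 239.7]: sample 2 = 187.5 < LCL; sample 3 = 261.0 > UCL.

2, 3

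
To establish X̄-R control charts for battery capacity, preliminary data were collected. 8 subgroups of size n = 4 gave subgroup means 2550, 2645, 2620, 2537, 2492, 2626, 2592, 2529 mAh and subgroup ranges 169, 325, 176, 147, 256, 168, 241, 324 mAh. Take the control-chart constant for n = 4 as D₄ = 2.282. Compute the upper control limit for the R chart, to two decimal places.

515.16

R̄ = (169 + 325 + 176 + 147 + 256 + 168 + 241 + 324) / 8 = 1806.0000 / 8 = 225.7500
UCL_R = D₄·R̄ = 2.282 × 225.7500 = 515.1615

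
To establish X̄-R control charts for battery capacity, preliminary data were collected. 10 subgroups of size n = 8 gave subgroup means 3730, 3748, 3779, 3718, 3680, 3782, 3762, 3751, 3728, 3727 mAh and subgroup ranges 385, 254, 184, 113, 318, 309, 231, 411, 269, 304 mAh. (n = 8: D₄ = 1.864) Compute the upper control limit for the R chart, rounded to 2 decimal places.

R̄ = (385 + 254 + 184 + 113 + 318 + 309 + 231 + 411 + 269 + 304) / 10 = 2778.0000 / 10 = 277.8000
UCL_R = D₄·R̄ = 1.864 × 277.8000 = 517.8192

517.82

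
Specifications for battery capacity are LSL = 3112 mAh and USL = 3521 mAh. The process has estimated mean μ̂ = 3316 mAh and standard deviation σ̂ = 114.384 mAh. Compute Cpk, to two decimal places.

0.59

Cpu = (USL − μ̂) / (3σ̂) = (3521 − 3316) / (3 × 114.384) = 0.5974; Cpl = (μ̂ − LSL) / (3σ̂) = (3316 − 3112) / (3 × 114.384) = 0.5945; Cpk = min(Cpu, Cpl) = 0.5945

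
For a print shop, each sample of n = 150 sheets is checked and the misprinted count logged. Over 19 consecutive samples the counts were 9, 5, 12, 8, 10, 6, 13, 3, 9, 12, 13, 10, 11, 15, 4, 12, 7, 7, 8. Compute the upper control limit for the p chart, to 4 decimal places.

0.1197

p̄ = Σdᵢ / (k·n) = 174 / (19 × 150) = 0.06105
UCL = p̄ + 3·√(p̄(1−p̄)/n) = 0.06105 + 3 × √(0.06105×0.93895/150) = 0.06105 + 3 × 0.01955 = 0.11970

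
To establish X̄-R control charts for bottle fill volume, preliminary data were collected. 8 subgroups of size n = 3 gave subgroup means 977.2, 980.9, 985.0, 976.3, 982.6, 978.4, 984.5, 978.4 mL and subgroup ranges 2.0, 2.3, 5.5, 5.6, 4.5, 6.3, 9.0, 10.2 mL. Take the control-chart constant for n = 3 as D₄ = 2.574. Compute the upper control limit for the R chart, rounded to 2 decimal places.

R̄ = (2.0 + 2.3 + 5.5 + 5.6 + 4.5 + 6.3 + 9.0 + 10.2) / 8 = 45.4000 / 8 = 5.6750
UCL_R = D₄·R̄ = 2.574 × 5.6750 = 14.6074

14.61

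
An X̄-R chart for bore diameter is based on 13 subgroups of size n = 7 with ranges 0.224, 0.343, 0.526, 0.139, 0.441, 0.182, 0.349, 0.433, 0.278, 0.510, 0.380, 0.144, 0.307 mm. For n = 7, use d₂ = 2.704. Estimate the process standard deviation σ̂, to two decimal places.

R̄ = (0.224 + 0.343 + 0.526 + 0.139 + 0.441 + 0.182 + 0.349 + 0.433 + 0.278 + 0.510 + 0.380 + 0.144 + 0.307) / 13 = 0.3274
σ̂ = R̄ / d₂ = 0.3274 / 2.704 = 0.1211

0.12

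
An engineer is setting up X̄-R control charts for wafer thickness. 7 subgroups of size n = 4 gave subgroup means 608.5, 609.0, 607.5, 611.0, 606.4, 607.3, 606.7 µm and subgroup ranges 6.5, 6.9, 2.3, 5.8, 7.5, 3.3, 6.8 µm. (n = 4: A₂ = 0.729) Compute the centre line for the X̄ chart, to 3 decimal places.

608.057

X̄̄ = (608.5 + 609.0 + 607.5 + 611.0 + 606.4 + 607.3 + 606.7) / 7 = 4256.4000 / 7 = 608.0571
CL = X̄̄ = 608.0571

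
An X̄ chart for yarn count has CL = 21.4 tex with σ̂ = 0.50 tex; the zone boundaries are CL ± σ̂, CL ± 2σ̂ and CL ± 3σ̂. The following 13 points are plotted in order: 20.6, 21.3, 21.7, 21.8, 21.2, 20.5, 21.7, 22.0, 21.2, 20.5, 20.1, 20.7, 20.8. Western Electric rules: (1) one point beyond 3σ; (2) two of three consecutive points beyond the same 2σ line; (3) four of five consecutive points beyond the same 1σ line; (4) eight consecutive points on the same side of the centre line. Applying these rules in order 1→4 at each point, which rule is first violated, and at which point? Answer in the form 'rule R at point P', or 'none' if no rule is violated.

Zone of each point (C = within 1σ̂, B = 1σ̂–2σ̂, A = 2σ̂–3σ̂, * = beyond 3σ̂; sign = side of CL): 1:-B, 2:-C, 3:+C, 4:+C, 5:-C, 6:-B, 7:+C, 8:+B, 9:-C, 10:-B, 11:-A, 12:-B, 13:-B
Rule 3 (four of five consecutive points beyond the same 1σ limit) is satisfied at point 13.

rule 3 at point 13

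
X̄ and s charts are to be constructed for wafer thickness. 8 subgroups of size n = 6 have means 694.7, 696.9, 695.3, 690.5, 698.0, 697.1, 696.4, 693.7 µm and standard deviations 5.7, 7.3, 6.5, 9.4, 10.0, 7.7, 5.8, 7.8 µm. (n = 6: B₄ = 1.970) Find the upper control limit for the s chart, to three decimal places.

s̄ = (5.7 + 7.3 + 6.5 + 9.4 + 10.0 + 7.7 + 5.8 + 7.8) / 8 = 7.5250
UCL_s = B₄·s̄ = 1.970 × 7.5250 = 14.8243

14.824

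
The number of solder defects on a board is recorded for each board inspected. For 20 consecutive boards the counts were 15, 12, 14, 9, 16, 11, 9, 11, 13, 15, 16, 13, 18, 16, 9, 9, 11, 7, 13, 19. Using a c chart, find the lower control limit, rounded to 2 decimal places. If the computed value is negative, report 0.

2.07

c̄ = (15 + 12 + 14 + 9 + 16 + 11 + 9 + 11 + 13 + 15 + 16 + 13 + 18 + 16 + 9 + 9 + 11 + 7 + 13 + 19) / 20 = 256 / 20 = 12.8000
LCL = c̄ − 3√c̄ = 12.8000 − 3 × 3.5777 = 2.0669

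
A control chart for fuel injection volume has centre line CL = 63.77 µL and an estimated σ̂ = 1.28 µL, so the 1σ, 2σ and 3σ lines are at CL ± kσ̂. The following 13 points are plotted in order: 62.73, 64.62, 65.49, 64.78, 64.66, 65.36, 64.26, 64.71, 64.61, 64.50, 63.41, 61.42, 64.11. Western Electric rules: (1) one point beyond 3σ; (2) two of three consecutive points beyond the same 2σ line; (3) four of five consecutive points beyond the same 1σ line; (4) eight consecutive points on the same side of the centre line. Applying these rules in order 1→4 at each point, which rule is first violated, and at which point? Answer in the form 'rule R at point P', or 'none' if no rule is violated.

Zone of each point (C = within 1σ̂, B = 1σ̂–2σ̂, A = 2σ̂–3σ̂, * = beyond 3σ̂; sign = side of CL): 1:-C, 2:+C, 3:+B, 4:+C, 5:+C, 6:+B, 7:+C, 8:+C, 9:+C, 10:+C, 11:-C, 12:-B, 13:+C
Rule 4 (eight consecutive points on the same side of the centre line) is satisfied at point 9.

rule 4 at point 9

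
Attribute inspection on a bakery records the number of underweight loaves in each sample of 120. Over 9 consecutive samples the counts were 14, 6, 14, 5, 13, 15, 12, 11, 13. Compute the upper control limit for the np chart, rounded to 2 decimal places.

21.10

p̄ = Σdᵢ / (k·n) = 103 / (9 × 120) = 0.09537
UCL = np̄ + 3·√(np̄(1−p̄)) = 11.4444 + 3 × √(11.4444×0.90463) = 11.4444 + 3 × 3.2176 = 21.0973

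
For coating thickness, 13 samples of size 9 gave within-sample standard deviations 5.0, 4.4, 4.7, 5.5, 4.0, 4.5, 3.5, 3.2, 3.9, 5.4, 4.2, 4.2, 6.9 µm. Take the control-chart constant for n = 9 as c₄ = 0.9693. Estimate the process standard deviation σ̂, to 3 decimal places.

4.714

s̄ = (5.0 + 4.4 + 4.7 + 5.5 + 4.0 + 4.5 + 3.5 + 3.2 + 3.9 + 5.4 + 4.2 + 4.2 + 6.9) / 13 = 4.5692
σ̂ = s̄ / c₄ = 4.5692 / 0.9693 = 4.7139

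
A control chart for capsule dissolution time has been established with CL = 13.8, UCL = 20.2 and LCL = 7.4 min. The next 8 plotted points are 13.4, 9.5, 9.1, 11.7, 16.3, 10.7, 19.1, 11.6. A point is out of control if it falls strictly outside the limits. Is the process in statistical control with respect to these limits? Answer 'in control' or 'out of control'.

in control

All 8 points lie within [7.4, 20.2].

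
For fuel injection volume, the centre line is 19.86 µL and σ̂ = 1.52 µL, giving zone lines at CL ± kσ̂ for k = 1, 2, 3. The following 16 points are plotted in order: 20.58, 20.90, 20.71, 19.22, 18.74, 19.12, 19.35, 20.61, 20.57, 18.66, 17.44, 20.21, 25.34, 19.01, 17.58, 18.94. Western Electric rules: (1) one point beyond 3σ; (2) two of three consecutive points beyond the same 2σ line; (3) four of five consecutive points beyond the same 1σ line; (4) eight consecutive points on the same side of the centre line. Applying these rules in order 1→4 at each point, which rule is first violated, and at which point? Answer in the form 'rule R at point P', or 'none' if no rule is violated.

rule 1 at point 13

Zone of each point (C = within 1σ̂, B = 1σ̂–2σ̂, A = 2σ̂–3σ̂, * = beyond 3σ̂; sign = side of CL): 1:+C, 2:+C, 3:+C, 4:-C, 5:-C, 6:-C, 7:-C, 8:+C, 9:+C, 10:-C, 11:-B, 12:+C, 13:+*, 14:-C, 15:-B, 16:-C
Rule 1 (one point beyond the 3σ limits) is satisfied at point 13.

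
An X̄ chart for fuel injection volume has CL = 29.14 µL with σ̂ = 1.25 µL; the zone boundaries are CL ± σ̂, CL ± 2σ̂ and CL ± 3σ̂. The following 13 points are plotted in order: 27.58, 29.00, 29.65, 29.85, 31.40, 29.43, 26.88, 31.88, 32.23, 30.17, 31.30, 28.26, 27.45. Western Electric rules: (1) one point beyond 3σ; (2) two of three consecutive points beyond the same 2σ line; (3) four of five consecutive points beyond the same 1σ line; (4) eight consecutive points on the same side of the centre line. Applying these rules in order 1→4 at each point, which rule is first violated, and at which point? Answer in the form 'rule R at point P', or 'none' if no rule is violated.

rule 2 at point 9

Zone of each point (C = within 1σ̂, B = 1σ̂–2σ̂, A = 2σ̂–3σ̂, * = beyond 3σ̂; sign = side of CL): 1:-B, 2:-C, 3:+C, 4:+C, 5:+B, 6:+C, 7:-B, 8:+A, 9:+A, 10:+C, 11:+B, 12:-C, 13:-B
Rule 2 (two of three consecutive points beyond the same 2σ limit) is satisfied at point 9.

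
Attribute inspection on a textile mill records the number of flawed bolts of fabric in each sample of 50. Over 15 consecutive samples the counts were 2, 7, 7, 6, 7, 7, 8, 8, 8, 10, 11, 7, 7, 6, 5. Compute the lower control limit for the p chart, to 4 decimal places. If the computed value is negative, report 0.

p̄ = Σdᵢ / (k·n) = 106 / (15 × 50) = 0.14133
LCL = p̄ − 3·√(p̄(1−p̄)/n) = 0.14133 − 3 × 0.04927 = -0.00647 → 0 (negative, so LCL = 0)

0.0000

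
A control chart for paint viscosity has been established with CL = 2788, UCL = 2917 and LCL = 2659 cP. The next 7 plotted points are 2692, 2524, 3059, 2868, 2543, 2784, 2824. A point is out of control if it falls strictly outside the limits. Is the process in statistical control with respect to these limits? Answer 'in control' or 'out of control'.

Compare each point to [2659, 2917]: sample 2 = 2524 < LCL; sample 3 = 3059 > UCL; sample 5 = 2543 < LCL.

out of control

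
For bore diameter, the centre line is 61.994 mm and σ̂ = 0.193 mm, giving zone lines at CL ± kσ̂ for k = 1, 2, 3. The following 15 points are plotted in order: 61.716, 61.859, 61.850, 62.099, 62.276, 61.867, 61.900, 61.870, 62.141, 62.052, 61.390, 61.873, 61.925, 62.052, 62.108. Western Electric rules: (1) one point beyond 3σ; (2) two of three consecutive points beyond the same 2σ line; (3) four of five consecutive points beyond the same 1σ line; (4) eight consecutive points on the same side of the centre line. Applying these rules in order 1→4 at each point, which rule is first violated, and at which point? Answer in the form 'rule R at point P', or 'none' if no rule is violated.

Zone of each point (C = within 1σ̂, B = 1σ̂–2σ̂, A = 2σ̂–3σ̂, * = beyond 3σ̂; sign = side of CL): 1:-B, 2:-C, 3:-C, 4:+C, 5:+B, 6:-C, 7:-C, 8:-C, 9:+C, 10:+C, 11:-*, 12:-C, 13:-C, 14:+C, 15:+C
Rule 1 (one point beyond the 3σ limits) is satisfied at point 11.

rule 1 at point 11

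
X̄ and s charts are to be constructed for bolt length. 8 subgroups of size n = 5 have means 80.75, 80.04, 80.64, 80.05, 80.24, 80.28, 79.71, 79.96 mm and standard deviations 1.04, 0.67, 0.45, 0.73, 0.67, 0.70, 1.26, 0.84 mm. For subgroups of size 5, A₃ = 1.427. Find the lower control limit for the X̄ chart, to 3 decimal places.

X̄̄ = (80.75 + 80.04 + 80.64 + 80.05 + 80.24 + 80.28 + 79.71 + 79.96) / 8 = 80.2087
s̄ = (1.04 + 0.67 + 0.45 + 0.73 + 0.67 + 0.70 + 1.26 + 0.84) / 8 = 0.7950
LCL = X̄̄ − A₃·s̄ = 80.2087 − 1.427 × 0.7950 = 79.0743

79.074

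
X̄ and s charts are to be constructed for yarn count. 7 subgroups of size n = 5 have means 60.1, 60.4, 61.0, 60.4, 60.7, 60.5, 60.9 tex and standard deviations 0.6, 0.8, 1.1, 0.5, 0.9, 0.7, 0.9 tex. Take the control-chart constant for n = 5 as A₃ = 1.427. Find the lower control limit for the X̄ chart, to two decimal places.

59.45

X̄̄ = (60.1 + 60.4 + 61.0 + 60.4 + 60.7 + 60.5 + 60.9) / 7 = 60.5714
s̄ = (0.6 + 0.8 + 1.1 + 0.5 + 0.9 + 0.7 + 0.9) / 7 = 0.7857
LCL = X̄̄ − A₃·s̄ = 60.5714 − 1.427 × 0.7857 = 59.4502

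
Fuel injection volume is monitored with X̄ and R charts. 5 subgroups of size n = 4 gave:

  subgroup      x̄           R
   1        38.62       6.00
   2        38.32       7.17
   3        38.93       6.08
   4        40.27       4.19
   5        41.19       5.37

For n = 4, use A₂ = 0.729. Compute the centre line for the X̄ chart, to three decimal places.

X̄̄ = (38.62 + 38.32 + 38.93 + 40.27 + 41.19) / 5 = 197.3300 / 5 = 39.4660
CL = X̄̄ = 39.4660

39.466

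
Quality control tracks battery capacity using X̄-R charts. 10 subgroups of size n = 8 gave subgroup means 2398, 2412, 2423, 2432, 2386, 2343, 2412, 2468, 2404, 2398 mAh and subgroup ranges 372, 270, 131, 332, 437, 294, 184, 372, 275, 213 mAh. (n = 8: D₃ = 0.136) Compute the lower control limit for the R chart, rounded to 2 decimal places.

R̄ = (372 + 270 + 131 + 332 + 437 + 294 + 184 + 372 + 275 + 213) / 10 = 2880.0000 / 10 = 288.0000
LCL_R = D₃·R̄ = 0.136 × 288.0000 = 39.1680

39.17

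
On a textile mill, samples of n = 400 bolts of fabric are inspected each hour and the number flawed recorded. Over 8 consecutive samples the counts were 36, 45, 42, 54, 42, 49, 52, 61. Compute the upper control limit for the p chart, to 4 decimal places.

0.1676

p̄ = Σdᵢ / (k·n) = 381 / (8 × 400) = 0.11906
UCL = p̄ + 3·√(p̄(1−p̄)/n) = 0.11906 + 3 × √(0.11906×0.88094/400) = 0.11906 + 3 × 0.01619 = 0.16764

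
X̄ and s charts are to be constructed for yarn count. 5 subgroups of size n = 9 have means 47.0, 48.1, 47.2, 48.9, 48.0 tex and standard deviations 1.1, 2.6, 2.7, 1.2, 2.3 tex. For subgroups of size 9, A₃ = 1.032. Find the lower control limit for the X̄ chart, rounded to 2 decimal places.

45.80

X̄̄ = (47.0 + 48.1 + 47.2 + 48.9 + 48.0) / 5 = 47.8400
s̄ = (1.1 + 2.6 + 2.7 + 1.2 + 2.3) / 5 = 1.9800
LCL = X̄̄ − A₃·s̄ = 47.8400 − 1.032 × 1.9800 = 45.7966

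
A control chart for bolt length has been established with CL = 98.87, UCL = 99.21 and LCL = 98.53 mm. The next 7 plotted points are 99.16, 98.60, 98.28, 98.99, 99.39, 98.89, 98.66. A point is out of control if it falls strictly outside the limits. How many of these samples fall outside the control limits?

Compare each point to [98.53, 99.21]: sample 3 = 98.28 < LCL; sample 5 = 99.39 > UCL.

2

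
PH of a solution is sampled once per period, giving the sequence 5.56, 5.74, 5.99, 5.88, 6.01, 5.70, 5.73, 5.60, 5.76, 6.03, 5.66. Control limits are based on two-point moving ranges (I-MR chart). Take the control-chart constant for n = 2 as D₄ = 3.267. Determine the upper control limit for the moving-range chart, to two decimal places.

Moving ranges: 0.18, 0.25, 0.11, 0.13, 0.31, 0.03, 0.13, 0.16, 0.27, 0.37; M̄R̄ = 1.9400 / 10 = 0.1940
UCL_MR = D₄·M̄R̄ = 3.267 × 0.1940 = 0.6338

0.63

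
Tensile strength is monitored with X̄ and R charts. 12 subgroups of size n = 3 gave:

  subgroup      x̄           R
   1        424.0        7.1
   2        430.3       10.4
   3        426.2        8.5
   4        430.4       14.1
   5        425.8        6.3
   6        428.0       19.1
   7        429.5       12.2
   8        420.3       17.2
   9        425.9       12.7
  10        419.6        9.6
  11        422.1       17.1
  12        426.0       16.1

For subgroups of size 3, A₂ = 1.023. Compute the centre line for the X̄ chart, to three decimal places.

X̄̄ = (424.0 + 430.3 + 426.2 + 430.4 + 425.8 + 428.0 + 429.5 + 420.3 + 425.9 + 419.6 + 422.1 + 426.0) / 12 = 5108.1000 / 12 = 425.6750
CL = X̄̄ = 425.6750

425.675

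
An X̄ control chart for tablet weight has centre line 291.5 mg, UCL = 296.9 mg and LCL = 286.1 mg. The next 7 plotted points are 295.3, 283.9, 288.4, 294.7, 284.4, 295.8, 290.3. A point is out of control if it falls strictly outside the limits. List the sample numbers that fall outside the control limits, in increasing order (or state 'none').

Compare each point to [286.1, 296.9]: sample 2 = 283.9 < LCL; sample 5 = 284.4 < LCL.

2, 5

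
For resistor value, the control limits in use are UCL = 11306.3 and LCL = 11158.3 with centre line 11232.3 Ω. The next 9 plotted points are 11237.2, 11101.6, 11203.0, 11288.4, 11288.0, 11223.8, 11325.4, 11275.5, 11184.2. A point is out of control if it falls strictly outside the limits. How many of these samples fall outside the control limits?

Compare each point to [11158.3, 11306.3]: sample 2 = 11101.6 < LCL; sample 7 = 11325.4 > UCL.

2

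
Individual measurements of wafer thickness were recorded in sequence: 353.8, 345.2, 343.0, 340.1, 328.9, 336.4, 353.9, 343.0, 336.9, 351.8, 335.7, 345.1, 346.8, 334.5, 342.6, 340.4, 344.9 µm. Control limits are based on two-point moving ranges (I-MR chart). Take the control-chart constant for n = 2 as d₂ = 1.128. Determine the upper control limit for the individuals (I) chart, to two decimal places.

X̄ = (353.8 + 345.2 + 343.0 + 340.1 + 328.9 + 336.4 + 353.9 + 343.0 + 336.9 + 351.8 + 335.7 + 345.1 + 346.8 + 334.5 + 342.6 + 340.4 + 344.9) / 17 = 342.5294
Moving ranges: 8.6, 2.2, 2.9, 11.2, 7.5, 17.5, 10.9, 6.1, 14.9, 16.1, 9.4, 1.7, 12.3, 8.1, 2.2, 4.5; M̄R̄ = 136.1000 / 16 = 8.5062
UCL = X̄ + 3·M̄R̄/d₂ = 342.5294 + 3 × 8.5062 / 1.128 = 365.1524

365.15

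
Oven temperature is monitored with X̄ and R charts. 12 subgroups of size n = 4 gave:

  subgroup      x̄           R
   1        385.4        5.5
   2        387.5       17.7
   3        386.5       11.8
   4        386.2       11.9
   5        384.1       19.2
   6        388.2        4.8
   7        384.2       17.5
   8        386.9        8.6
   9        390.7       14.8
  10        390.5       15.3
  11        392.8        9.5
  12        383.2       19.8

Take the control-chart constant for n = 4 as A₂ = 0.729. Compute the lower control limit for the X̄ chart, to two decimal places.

377.68

X̄̄ = (385.4 + 387.5 + 386.5 + 386.2 + 384.1 + 388.2 + 384.2 + 386.9 + 390.7 + 390.5 + 392.8 + 383.2) / 12 = 4646.2000 / 12 = 387.1833
R̄ = (5.5 + 17.7 + 11.8 + 11.9 + 19.2 + 4.8 + 17.5 + 8.6 + 14.8 + 15.3 + 9.5 + 19.8) / 12 = 156.4000 / 12 = 13.0333
LCL = X̄̄ − A₂·R̄ = 387.1833 − 0.729 × 13.0333 = 377.6820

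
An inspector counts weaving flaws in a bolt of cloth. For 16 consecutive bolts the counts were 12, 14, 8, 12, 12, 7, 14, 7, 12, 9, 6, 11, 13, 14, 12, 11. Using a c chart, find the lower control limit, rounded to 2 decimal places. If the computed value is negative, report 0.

0.98

c̄ = (12 + 14 + 8 + 12 + 12 + 7 + 14 + 7 + 12 + 9 + 6 + 11 + 13 + 14 + 12 + 11) / 16 = 174 / 16 = 10.8750
LCL = c̄ − 3√c̄ = 10.8750 − 3 × 3.2977 = 0.9818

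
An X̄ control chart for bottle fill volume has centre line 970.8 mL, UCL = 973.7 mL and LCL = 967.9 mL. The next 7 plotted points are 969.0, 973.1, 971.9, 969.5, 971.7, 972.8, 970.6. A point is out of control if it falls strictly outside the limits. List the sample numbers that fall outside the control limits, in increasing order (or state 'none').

All 7 points lie within [967.9, 973.7].

none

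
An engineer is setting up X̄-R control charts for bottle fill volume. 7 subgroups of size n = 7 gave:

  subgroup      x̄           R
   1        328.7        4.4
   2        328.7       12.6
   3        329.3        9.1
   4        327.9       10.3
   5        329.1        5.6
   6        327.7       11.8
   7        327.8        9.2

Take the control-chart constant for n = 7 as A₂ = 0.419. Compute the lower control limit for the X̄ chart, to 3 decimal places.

X̄̄ = (328.7 + 328.7 + 329.3 + 327.9 + 329.1 + 327.7 + 327.8) / 7 = 2299.2000 / 7 = 328.4571
R̄ = (4.4 + 12.6 + 9.1 + 10.3 + 5.6 + 11.8 + 9.2) / 7 = 63.0000 / 7 = 9.0000
LCL = X̄̄ − A₂·R̄ = 328.4571 − 0.419 × 9.0000 = 324.6861

324.686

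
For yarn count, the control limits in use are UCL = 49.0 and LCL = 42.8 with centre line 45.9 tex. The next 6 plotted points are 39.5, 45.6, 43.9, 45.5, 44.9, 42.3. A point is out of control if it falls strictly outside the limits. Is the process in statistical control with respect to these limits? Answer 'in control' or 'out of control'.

Compare each point to [42.8, 49.0]: sample 1 = 39.5 < LCL; sample 6 = 42.3 < LCL.

out of control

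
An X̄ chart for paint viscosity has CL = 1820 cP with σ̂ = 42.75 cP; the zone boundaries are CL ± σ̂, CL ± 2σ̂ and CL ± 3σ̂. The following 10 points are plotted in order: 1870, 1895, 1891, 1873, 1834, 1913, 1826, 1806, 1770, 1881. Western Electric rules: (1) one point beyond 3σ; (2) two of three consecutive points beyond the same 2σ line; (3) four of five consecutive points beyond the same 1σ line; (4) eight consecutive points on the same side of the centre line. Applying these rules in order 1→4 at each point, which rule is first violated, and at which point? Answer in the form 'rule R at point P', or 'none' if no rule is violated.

rule 3 at point 4

Zone of each point (C = within 1σ̂, B = 1σ̂–2σ̂, A = 2σ̂–3σ̂, * = beyond 3σ̂; sign = side of CL): 1:+B, 2:+B, 3:+B, 4:+B, 5:+C, 6:+A, 7:+C, 8:-C, 9:-B, 10:+B
Rule 3 (four of five consecutive points beyond the same 1σ limit) is satisfied at point 4.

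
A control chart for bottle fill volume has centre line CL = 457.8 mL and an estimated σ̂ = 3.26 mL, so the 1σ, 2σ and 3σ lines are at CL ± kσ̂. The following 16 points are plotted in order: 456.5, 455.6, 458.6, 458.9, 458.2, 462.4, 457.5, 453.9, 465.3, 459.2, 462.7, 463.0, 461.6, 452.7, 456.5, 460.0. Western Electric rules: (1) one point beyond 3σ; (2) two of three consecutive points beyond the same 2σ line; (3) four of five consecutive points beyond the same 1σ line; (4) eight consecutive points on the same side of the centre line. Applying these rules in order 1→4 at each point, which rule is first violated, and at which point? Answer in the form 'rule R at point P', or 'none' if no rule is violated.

Zone of each point (C = within 1σ̂, B = 1σ̂–2σ̂, A = 2σ̂–3σ̂, * = beyond 3σ̂; sign = side of CL): 1:-C, 2:-C, 3:+C, 4:+C, 5:+C, 6:+B, 7:-C, 8:-B, 9:+A, 10:+C, 11:+B, 12:+B, 13:+B, 14:-B, 15:-C, 16:+C
Rule 3 (four of five consecutive points beyond the same 1σ limit) is satisfied at point 13.

rule 3 at point 13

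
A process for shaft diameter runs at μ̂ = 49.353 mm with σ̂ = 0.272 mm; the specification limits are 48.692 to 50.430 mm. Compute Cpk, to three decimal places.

0.810

Cpu = (USL − μ̂) / (3σ̂) = (50.430 − 49.353) / (3 × 0.272) = 1.3199; Cpl = (μ̂ − LSL) / (3σ̂) = (49.353 − 48.692) / (3 × 0.272) = 0.8100; Cpk = min(Cpu, Cpl) = 0.8100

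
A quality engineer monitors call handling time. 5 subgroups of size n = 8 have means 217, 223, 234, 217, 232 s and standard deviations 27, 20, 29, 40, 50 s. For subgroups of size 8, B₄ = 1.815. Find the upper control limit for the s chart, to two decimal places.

s̄ = (27 + 20 + 29 + 40 + 50) / 5 = 33.2000
UCL_s = B₄·s̄ = 1.815 × 33.2000 = 60.2580

60.26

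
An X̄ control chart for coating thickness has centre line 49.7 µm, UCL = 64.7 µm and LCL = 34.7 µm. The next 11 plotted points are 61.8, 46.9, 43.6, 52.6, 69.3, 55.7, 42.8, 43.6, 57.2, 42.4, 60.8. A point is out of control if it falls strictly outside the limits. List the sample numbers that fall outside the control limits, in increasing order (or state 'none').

Compare each point to [34.7, 64.7]: sample 5 = 69.3 > UCL.

5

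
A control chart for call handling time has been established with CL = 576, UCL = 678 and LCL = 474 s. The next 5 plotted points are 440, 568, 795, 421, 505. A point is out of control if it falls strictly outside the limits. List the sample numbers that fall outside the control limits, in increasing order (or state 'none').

1, 3, 4

Compare each point to [474, 678]: sample 1 = 440 < LCL; sample 3 = 795 > UCL; sample 4 = 421 < LCL.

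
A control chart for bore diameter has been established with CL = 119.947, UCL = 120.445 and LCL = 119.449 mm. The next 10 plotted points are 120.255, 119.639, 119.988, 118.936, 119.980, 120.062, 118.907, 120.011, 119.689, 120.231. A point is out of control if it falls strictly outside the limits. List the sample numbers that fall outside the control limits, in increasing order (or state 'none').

4, 7

Compare each point to [119.449, 120.445]: sample 4 = 118.936 < LCL; sample 7 = 118.907 < LCL.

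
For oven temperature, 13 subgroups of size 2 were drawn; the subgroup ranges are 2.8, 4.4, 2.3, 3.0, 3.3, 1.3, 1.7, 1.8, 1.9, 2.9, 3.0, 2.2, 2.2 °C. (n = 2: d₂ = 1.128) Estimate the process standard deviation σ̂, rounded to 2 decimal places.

R̄ = (2.8 + 4.4 + 2.3 + 3.0 + 3.3 + 1.3 + 1.7 + 1.8 + 1.9 + 2.9 + 3.0 + 2.2 + 2.2) / 13 = 2.5231
σ̂ = R̄ / d₂ = 2.5231 / 1.128 = 2.2368

2.24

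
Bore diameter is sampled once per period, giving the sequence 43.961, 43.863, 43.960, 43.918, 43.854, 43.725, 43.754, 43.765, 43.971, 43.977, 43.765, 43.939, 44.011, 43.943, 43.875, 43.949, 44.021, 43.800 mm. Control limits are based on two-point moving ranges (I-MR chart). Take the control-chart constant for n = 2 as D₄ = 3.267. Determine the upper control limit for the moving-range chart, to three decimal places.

0.316

Moving ranges: 0.098, 0.097, 0.042, 0.064, 0.129, 0.029, 0.011, 0.206, 0.006, 0.212, 0.174, 0.072, 0.068, 0.068, 0.074, 0.072, 0.221; M̄R̄ = 1.6430 / 17 = 0.0966
UCL_MR = D₄·M̄R̄ = 3.267 × 0.0966 = 0.3157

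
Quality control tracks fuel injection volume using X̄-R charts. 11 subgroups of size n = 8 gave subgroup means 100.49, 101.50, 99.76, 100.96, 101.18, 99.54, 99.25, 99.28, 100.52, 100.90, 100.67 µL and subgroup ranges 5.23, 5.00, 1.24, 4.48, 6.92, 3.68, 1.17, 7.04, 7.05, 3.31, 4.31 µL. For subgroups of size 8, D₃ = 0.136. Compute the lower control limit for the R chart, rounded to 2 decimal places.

0.61

R̄ = (5.23 + 5.00 + 1.24 + 4.48 + 6.92 + 3.68 + 1.17 + 7.04 + 7.05 + 3.31 + 4.31) / 11 = 49.4300 / 11 = 4.4936
LCL_R = D₃·R̄ = 0.136 × 4.4936 = 0.6111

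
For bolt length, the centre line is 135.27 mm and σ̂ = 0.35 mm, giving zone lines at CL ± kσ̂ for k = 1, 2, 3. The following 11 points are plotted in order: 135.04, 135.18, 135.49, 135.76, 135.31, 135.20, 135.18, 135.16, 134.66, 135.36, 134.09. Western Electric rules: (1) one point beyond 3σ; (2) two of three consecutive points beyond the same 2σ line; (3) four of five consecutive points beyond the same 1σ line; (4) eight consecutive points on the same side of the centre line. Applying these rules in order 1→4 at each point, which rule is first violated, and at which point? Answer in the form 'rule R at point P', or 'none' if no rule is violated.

rule 1 at point 11

Zone of each point (C = within 1σ̂, B = 1σ̂–2σ̂, A = 2σ̂–3σ̂, * = beyond 3σ̂; sign = side of CL): 1:-C, 2:-C, 3:+C, 4:+B, 5:+C, 6:-C, 7:-C, 8:-C, 9:-B, 10:+C, 11:-*
Rule 1 (one point beyond the 3σ limits) is satisfied at point 11.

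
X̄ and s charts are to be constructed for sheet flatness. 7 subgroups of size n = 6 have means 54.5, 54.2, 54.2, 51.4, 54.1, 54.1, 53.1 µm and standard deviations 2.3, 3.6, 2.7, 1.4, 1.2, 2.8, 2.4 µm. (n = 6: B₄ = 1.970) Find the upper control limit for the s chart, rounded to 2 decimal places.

s̄ = (2.3 + 3.6 + 2.7 + 1.4 + 1.2 + 2.8 + 2.4) / 7 = 2.3429
UCL_s = B₄·s̄ = 1.970 × 2.3429 = 4.6154

4.62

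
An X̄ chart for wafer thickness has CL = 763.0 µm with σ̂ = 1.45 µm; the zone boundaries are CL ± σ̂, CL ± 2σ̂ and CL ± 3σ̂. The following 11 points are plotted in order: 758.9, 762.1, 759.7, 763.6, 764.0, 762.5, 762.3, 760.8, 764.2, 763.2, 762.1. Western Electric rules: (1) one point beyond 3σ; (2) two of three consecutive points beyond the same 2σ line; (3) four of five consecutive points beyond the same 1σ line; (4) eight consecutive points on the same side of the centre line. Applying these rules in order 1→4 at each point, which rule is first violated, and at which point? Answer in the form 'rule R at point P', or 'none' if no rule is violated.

Zone of each point (C = within 1σ̂, B = 1σ̂–2σ̂, A = 2σ̂–3σ̂, * = beyond 3σ̂; sign = side of CL): 1:-A, 2:-C, 3:-A, 4:+C, 5:+C, 6:-C, 7:-C, 8:-B, 9:+C, 10:+C, 11:-C
Rule 2 (two of three consecutive points beyond the same 2σ limit) is satisfied at point 3.

rule 2 at point 3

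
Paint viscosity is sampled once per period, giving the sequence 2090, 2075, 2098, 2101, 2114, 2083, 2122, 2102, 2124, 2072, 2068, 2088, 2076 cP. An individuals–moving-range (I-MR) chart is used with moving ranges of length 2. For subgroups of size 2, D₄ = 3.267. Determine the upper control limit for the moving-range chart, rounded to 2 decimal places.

69.15

Moving ranges: 15, 23, 3, 13, 31, 39, 20, 22, 52, 4, 20, 12; M̄R̄ = 254.0000 / 12 = 21.1667
UCL_MR = D₄·M̄R̄ = 3.267 × 21.1667 = 69.1515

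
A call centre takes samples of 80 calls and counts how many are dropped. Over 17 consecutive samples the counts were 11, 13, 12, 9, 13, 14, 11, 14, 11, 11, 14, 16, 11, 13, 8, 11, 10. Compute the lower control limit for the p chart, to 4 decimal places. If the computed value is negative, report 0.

p̄ = Σdᵢ / (k·n) = 202 / (17 × 80) = 0.14853
LCL = p̄ − 3·√(p̄(1−p̄)/n) = 0.14853 − 3 × 0.03976 = 0.02925

0.0292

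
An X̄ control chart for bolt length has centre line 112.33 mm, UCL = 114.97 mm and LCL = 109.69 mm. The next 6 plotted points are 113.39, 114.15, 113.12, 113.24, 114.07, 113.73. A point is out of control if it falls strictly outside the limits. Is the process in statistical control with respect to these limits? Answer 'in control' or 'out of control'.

All 6 points lie within [109.69, 114.97].

in control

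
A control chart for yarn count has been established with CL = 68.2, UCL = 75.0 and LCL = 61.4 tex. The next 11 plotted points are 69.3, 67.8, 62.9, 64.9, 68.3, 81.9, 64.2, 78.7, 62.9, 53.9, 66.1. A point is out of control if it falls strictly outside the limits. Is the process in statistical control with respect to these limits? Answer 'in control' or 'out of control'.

Compare each point to [61.4, 75.0]: sample 6 = 81.9 > UCL; sample 8 = 78.7 > UCL; sample 10 = 53.9 < LCL.

out of control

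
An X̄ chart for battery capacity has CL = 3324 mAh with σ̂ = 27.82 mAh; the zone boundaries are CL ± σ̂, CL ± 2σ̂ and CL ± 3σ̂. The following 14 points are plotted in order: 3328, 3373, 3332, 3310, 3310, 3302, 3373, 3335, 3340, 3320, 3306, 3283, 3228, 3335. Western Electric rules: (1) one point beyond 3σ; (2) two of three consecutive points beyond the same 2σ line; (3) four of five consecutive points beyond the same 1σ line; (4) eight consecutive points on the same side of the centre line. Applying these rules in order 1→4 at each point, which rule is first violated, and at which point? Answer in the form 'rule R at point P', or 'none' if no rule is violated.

Zone of each point (C = within 1σ̂, B = 1σ̂–2σ̂, A = 2σ̂–3σ̂, * = beyond 3σ̂; sign = side of CL): 1:+C, 2:+B, 3:+C, 4:-C, 5:-C, 6:-C, 7:+B, 8:+C, 9:+C, 10:-C, 11:-C, 12:-B, 13:-*, 14:+C
Rule 1 (one point beyond the 3σ limits) is satisfied at point 13.

rule 1 at point 13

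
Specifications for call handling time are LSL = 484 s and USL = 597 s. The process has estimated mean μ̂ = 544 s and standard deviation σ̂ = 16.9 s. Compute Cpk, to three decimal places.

1.045

Cpu = (USL − μ̂) / (3σ̂) = (597 − 544) / (3 × 16.9) = 1.0454; Cpl = (μ̂ − LSL) / (3σ̂) = (544 − 484) / (3 × 16.9) = 1.1834; Cpk = min(Cpu, Cpl) = 1.0454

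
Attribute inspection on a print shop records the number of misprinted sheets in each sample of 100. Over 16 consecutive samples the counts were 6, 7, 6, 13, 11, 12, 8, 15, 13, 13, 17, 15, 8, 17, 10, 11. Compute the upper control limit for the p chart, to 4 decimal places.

p̄ = Σdᵢ / (k·n) = 182 / (16 × 100) = 0.11375
UCL = p̄ + 3·√(p̄(1−p̄)/n) = 0.11375 + 3 × √(0.11375×0.88625/100) = 0.11375 + 3 × 0.03175 = 0.20900

0.2090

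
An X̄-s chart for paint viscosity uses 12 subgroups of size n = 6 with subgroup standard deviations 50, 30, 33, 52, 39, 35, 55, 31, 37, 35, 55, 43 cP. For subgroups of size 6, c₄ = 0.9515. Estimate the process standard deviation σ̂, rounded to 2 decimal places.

s̄ = (50 + 30 + 33 + 52 + 39 + 35 + 55 + 31 + 37 + 35 + 55 + 43) / 12 = 41.2500
σ̂ = s̄ / c₄ = 41.2500 / 0.9515 = 43.3526

43.35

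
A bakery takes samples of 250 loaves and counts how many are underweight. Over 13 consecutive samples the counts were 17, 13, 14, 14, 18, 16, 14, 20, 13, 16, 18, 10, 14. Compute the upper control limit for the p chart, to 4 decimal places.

0.1059

p̄ = Σdᵢ / (k·n) = 197 / (13 × 250) = 0.06062
UCL = p̄ + 3·√(p̄(1−p̄)/n) = 0.06062 + 3 × √(0.06062×0.93938/250) = 0.06062 + 3 × 0.01509 = 0.10589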